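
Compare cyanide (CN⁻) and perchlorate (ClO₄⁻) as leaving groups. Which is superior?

perchlorate (ClO₄⁻)

perchlorate (ClO₄⁻) is the better leaving group.
pKₐ(HClO₄) ≈ -10 versus pKₐ(HCN) ≈ 9.2: perchlorate (ClO₄⁻) is the much weaker base.
Extremely weak base; rarely used for safety reasons.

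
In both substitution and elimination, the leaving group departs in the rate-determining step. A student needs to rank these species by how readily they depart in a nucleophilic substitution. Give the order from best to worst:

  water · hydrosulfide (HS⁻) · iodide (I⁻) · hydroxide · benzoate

A good leaving group is a weak base: the lower the pKₐ of its conjugate acid, the more readily it departs.
iodide (I⁻): pKₐ(HI) ≈ -10 — large, highly polarisable; very weak base
water: pKₐ(H₃O⁺) ≈ -1.7 — neutral; leaves from a protonated alcohol (R–OH₂⁺)
benzoate: pKₐ(C₆H₅COOH) ≈ 4.2 — aryl carboxylate
hydrosulfide (HS⁻): pKₐ(H₂S) ≈ 7 — larger and more polarisable than the oxygen analogue
hydroxide: pKₐ(H₂O) ≈ 15.7 — strong base; essentially never leaves without prior activation

iodide (I⁻) > water > benzoate > hydrosulfide (HS⁻) > hydroxide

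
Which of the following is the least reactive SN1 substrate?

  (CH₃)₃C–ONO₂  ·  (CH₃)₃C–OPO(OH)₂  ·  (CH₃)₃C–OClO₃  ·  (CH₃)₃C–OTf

(CH₃)₃C–OPO(OH)₂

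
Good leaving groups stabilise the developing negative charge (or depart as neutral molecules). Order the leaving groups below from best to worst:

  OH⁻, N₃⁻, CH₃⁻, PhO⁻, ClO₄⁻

ClO₄⁻ > N₃⁻ > PhO⁻ > OH⁻ > CH₃⁻

Rank by basicity of the departing species: weakest base leaves most easily.
ClO₄⁻: pKₐ(HClO₄) ≈ -10
N₃⁻: pKₐ(HN₃) ≈ 4.7
PhO⁻: pKₐ(C₆H₅OH (phenol)) ≈ 10
OH⁻: pKₐ(H₂O) ≈ 15.7
CH₃⁻: pKₐ(CH₄) ≈ 48 — unstabilised carbanion; the worst conceivable leaving group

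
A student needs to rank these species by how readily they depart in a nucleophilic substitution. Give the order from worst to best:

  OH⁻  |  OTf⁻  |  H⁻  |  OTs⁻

A good leaving group is a weak base: the lower the pKₐ of its conjugate acid, the more readily it departs.
OTf⁻: pKₐ(CF₃SO₃H (triflic acid)) ≈ -14
OTs⁻: pKₐ(p-CH₃C₆H₄SO₃H (TsOH)) ≈ -2.8
OH⁻: pKₐ(H₂O) ≈ 15.7
H⁻: pKₐ(H₂) ≈ 36
The question asks for worst first, so the sequence is read in increasing leaving-group ability.

H⁻ < OH⁻ < OTs⁻ < OTf⁻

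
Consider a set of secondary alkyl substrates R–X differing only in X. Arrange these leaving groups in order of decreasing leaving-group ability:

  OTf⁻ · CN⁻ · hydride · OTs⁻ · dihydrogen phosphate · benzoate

OTf⁻: pKₐ(CF₃SO₃H (triflic acid)) ≈ -14
OTs⁻: pKₐ(p-CH₃C₆H₄SO₃H (TsOH)) ≈ -2.8
dihydrogen phosphate: pKₐ(H₃PO₄) ≈ 2.1
benzoate: pKₐ(C₆H₅COOH) ≈ 4.2
CN⁻: pKₐ(HCN) ≈ 9.2
hydride: pKₐ(H₂) ≈ 36

OTf⁻ > OTs⁻ > dihydrogen phosphate > benzoate > CN⁻ > hydride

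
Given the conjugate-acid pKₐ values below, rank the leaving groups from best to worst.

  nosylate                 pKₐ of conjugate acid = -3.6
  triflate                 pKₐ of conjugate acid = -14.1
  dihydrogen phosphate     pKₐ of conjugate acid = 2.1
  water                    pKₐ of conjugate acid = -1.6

Lower conjugate-acid pKₐ ⇒ weaker base ⇒ better leaving group.
Sorting by the given values: triflate (-14.1), nosylate (-3.6), water (-1.6), dihydrogen phosphate (2.1).

triflate > nosylate > water > dihydrogen phosphate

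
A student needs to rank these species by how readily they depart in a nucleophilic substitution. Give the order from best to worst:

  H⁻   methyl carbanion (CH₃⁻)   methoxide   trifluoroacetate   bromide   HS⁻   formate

Rank by basicity of the departing species: weakest base leaves most easily.
bromide: pKₐ(HBr) ≈ -9 — weak base; good leaving group
trifluoroacetate: pKₐ(CF₃COOH) ≈ 0.2 — strongly electron-withdrawing CF₃ stabilises the carboxylate
formate: pKₐ(HCOOH) ≈ 3.8
HS⁻: pKₐ(H₂S) ≈ 7 — larger and more polarisable than the oxygen analogue
methoxide: pKₐ(CH₃OH) ≈ 15.5 — strong base; alkoxides do not leave unassisted
H⁻: pKₐ(H₂) ≈ 36
methyl carbanion (CH₃⁻): pKₐ(CH₄) ≈ 48 — unstabilised carbanion; the worst conceivable leaving group

bromide > trifluoroacetate > formate > HS⁻ > methoxide > H⁻ > methyl carbanion (CH₃⁻)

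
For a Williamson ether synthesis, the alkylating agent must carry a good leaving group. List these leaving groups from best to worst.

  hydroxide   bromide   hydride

bromide > hydroxide > hydride

Rank by basicity of the departing species: weakest base leaves most easily.
bromide: pKₐ(HBr) ≈ -9
hydroxide: pKₐ(H₂O) ≈ 15.7
hydride: pKₐ(H₂) ≈ 36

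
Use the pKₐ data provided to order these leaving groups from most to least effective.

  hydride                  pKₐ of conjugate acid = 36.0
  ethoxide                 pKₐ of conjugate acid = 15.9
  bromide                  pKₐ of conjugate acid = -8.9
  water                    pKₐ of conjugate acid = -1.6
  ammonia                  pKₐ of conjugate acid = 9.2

Lower conjugate-acid pKₐ ⇒ weaker base ⇒ better leaving group.
Sorting by the given values: bromide (-8.9), water (-1.6), ammonia (9.2), ethoxide (15.9), hydride (36.0).

bromide > water > ammonia > ethoxide > hydride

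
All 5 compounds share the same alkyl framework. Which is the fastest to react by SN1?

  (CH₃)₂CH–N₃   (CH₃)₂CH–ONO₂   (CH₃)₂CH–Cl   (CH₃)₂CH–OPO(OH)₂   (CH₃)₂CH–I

(CH₃)₂CH–I

Identical carbon frameworks mean the comparison reduces to leaving-group quality.
Rank by basicity of the departing species: weakest base leaves most easily.
(CH₃)₂CH–I loses I⁻: pKₐ(HI) ≈ -10
(CH₃)₂CH–Cl loses Cl⁻: pKₐ(HCl) ≈ -7
(CH₃)₂CH–ONO₂ loses NO₃⁻: pKₐ(HNO₃) ≈ -1.3
(CH₃)₂CH–OPO(OH)₂ loses H₂PO₄⁻: pKₐ(H₃PO₄) ≈ 2.1
(CH₃)₂CH–N₃ loses N₃⁻: pKₐ(HN₃) ≈ 4.7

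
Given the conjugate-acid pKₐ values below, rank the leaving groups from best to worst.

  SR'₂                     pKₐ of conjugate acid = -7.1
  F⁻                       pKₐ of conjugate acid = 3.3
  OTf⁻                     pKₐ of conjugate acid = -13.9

Lower conjugate-acid pKₐ ⇒ weaker base ⇒ better leaving group.
Sorting by the given values: OTf⁻ (-13.9), SR'₂ (-7.1), F⁻ (3.3).

OTf⁻ > SR'₂ > F⁻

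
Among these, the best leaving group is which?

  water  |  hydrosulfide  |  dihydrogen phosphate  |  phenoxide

water

Rank by basicity of the departing species: weakest base leaves most easily.
water: pKₐ(H₃O⁺) ≈ -1.7
dihydrogen phosphate: pKₐ(H₃PO₄) ≈ 2.1
hydrosulfide: pKₐ(H₂S) ≈ 7
phenoxide: pKₐ(C₆H₅OH (phenol)) ≈ 10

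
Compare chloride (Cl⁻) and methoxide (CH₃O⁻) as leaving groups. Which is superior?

chloride (Cl⁻) is the better leaving group.
pKₐ(HCl) ≈ -7 versus pKₐ(CH₃OH) ≈ 15.5: chloride (Cl⁻) is the much weaker base.
Moderately weak base.

chloride (Cl⁻)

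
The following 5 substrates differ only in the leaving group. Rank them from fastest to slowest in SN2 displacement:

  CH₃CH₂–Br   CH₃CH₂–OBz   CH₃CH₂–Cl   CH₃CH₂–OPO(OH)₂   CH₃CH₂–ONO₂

With the same alkyl group throughout, only the leaving group differentiates the rates.
Leaving-group ability tracks the stability of the departed species; conjugate-acid pKₐ is the usual yardstick (lower pKₐ → better LG).
CH₃CH₂–Br loses Br⁻: pKₐ(HBr) ≈ -9
CH₃CH₂–Cl loses Cl⁻: pKₐ(HCl) ≈ -7
CH₃CH₂–ONO₂ loses NO₃⁻: pKₐ(HNO₃) ≈ -1.3
CH₃CH₂–OPO(OH)₂ loses H₂PO₄⁻: pKₐ(H₃PO₄) ≈ 2.1
CH₃CH₂–OBz loses PhCOO⁻: pKₐ(C₆H₅COOH) ≈ 4.2

CH₃CH₂–Br > CH₃CH₂–Cl > CH₃CH₂–ONO₂ > CH₃CH₂–OPO(OH)₂ > CH₃CH₂–OBz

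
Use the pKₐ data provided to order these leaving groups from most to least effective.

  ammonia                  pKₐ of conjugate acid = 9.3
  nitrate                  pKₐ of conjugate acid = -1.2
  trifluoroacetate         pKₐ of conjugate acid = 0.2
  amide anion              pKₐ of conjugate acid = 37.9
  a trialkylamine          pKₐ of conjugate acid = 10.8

nitrate > trifluoroacetate > ammonia > a trialkylamine > amide anion

Lower conjugate-acid pKₐ ⇒ weaker base ⇒ better leaving group.
Sorting by the given values: nitrate (-1.2), trifluoroacetate (0.2), ammonia (9.3), a trialkylamine (10.8), amide anion (37.9).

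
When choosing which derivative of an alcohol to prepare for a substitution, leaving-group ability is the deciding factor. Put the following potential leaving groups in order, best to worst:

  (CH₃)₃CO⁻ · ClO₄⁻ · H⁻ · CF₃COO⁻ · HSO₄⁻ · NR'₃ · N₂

N₂ > ClO₄⁻ > HSO₄⁻ > CF₃COO⁻ > NR'₃ > (CH₃)₃CO⁻ > H⁻

A good leaving group is a weak base: the lower the pKₐ of its conjugate acid, the more readily it departs.
N₂: no meaningful conjugate acid; N₂ departs as an exceptionally stable neutral molecule
ClO₄⁻: pKₐ(HClO₄) ≈ -10 — extremely weak base; rarely used for safety reasons
HSO₄⁻: pKₐ(H₂SO₄) ≈ -3
CF₃COO⁻: pKₐ(CF₃COOH) ≈ 0.2 — strongly electron-withdrawing CF₃ stabilises the carboxylate
NR'₃: pKₐ(R'₃NH⁺) ≈ 10.7
(CH₃)₃CO⁻: pKₐ(t-BuOH) ≈ 18 — bulky, strongly basic alkoxide
H⁻: pKₐ(H₂) ≈ 36 — extremely strong base; leaves only in special hydride-transfer contexts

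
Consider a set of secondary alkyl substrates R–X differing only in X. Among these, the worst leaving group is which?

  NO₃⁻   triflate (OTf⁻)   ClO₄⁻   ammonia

ammonia

Rank by basicity of the departing species: weakest base leaves most easily.
triflate (OTf⁻): pKₐ(CF₃SO₃H (triflic acid)) ≈ -14
ClO₄⁻: pKₐ(HClO₄) ≈ -10
NO₃⁻: pKₐ(HNO₃) ≈ -1.3
ammonia: pKₐ(NH₄⁺) ≈ 9.2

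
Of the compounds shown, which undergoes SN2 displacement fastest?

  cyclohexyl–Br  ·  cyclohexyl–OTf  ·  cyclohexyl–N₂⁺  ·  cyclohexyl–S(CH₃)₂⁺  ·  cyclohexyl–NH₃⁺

cyclohexyl–N₂⁺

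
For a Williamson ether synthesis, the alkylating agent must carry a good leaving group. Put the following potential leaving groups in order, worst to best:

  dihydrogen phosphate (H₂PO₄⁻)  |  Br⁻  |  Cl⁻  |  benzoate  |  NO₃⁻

Leaving-group ability tracks the stability of the departed species; conjugate-acid pKₐ is the usual yardstick (lower pKₐ → better LG).
Br⁻: pKₐ(HBr) ≈ -9 — weak base; good leaving group
Cl⁻: pKₐ(HCl) ≈ -7
NO₃⁻: pKₐ(HNO₃) ≈ -1.3 — resonance-delocalised over three oxygens
dihydrogen phosphate (H₂PO₄⁻): pKₐ(H₃PO₄) ≈ 2.1
benzoate: pKₐ(C₆H₅COOH) ≈ 4.2 — aryl carboxylate
The question asks for worst first, so the sequence is read in increasing leaving-group ability.

benzoate < dihydrogen phosphate (H₂PO₄⁻) < NO₃⁻ < Cl⁻ < Br⁻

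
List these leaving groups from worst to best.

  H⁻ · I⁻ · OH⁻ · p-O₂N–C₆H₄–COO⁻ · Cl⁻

H⁻ < OH⁻ < p-O₂N–C₆H₄–COO⁻ < Cl⁻ < I⁻

Leaving-group ability tracks the stability of the departed species; conjugate-acid pKₐ is the usual yardstick (lower pKₐ → better LG).
I⁻: pKₐ(HI) ≈ -10
Cl⁻: pKₐ(HCl) ≈ -7
p-O₂N–C₆H₄–COO⁻: pKₐ(p-nitrobenzoic acid) ≈ 3.4
OH⁻: pKₐ(H₂O) ≈ 15.7
H⁻: pKₐ(H₂) ≈ 36
The question asks for worst first, so the sequence is read in increasing leaving-group ability.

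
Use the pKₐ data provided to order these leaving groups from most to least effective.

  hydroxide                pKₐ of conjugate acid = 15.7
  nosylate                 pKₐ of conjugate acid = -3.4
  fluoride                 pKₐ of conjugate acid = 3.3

Lower conjugate-acid pKₐ ⇒ weaker base ⇒ better leaving group.
Sorting by the given values: nosylate (-3.4), fluoride (3.3), hydroxide (15.7).

nosylate > fluoride > hydroxide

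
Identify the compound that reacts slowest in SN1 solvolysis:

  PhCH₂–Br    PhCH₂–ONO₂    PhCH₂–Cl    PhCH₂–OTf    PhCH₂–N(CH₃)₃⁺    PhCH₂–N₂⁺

PhCH₂–N(CH₃)₃⁺

Same R in every case — rank the leaving groups.
Leaving-group ability tracks the stability of the departed species; conjugate-acid pKₐ is the usual yardstick (lower pKₐ → better LG).
PhCH₂–N₂⁺ loses N₂: no meaningful conjugate acid; N₂ departs as an exceptionally stable neutral molecule
PhCH₂–OTf loses OTf⁻: pKₐ(CF₃SO₃H (triflic acid)) ≈ -14
PhCH₂–Br loses Br⁻: pKₐ(HBr) ≈ -9
PhCH₂–Cl loses Cl⁻: pKₐ(HCl) ≈ -7
PhCH₂–ONO₂ loses NO₃⁻: pKₐ(HNO₃) ≈ -1.3
PhCH₂–N(CH₃)₃⁺ loses NR'₃: pKₐ(R'₃NH⁺) ≈ 10.7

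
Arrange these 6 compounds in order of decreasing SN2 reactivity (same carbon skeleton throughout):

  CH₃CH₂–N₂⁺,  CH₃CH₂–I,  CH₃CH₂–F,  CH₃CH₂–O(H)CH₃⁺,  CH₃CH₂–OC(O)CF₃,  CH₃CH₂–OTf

CH₃CH₂–N₂⁺ > CH₃CH₂–OTf > CH₃CH₂–I > CH₃CH₂–O(H)CH₃⁺ > CH₃CH₂–OC(O)CF₃ > CH₃CH₂–F

Same R in every case — rank the leaving groups.
A good leaving group is a weak base: the lower the pKₐ of its conjugate acid, the more readily it departs.
CH₃CH₂–N₂⁺ loses N₂: no meaningful conjugate acid; N₂ departs as an exceptionally stable neutral molecule
CH₃CH₂–OTf loses OTf⁻: pKₐ(CF₃SO₃H (triflic acid)) ≈ -14
CH₃CH₂–I loses I⁻: pKₐ(HI) ≈ -10
CH₃CH₂–O(H)CH₃⁺ loses R'OH: pKₐ(R'OH₂⁺) ≈ -2.4
CH₃CH₂–OC(O)CF₃ loses CF₃COO⁻: pKₐ(CF₃COOH) ≈ 0.2
CH₃CH₂–F loses F⁻: pKₐ(HF) ≈ 3.2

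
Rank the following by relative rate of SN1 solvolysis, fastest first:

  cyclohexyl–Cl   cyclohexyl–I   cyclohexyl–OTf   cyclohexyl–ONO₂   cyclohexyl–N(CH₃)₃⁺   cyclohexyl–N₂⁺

The skeletons are identical, so relative rate is governed entirely by leaving-group ability.
Rank by basicity of the departing species: weakest base leaves most easily.
cyclohexyl–N₂⁺ loses N₂: no meaningful conjugate acid; N₂ departs as an exceptionally stable neutral molecule
cyclohexyl–OTf loses OTf⁻: pKₐ(CF₃SO₃H (triflic acid)) ≈ -14
cyclohexyl–I loses I⁻: pKₐ(HI) ≈ -10
cyclohexyl–Cl loses Cl⁻: pKₐ(HCl) ≈ -7
cyclohexyl–ONO₂ loses NO₃⁻: pKₐ(HNO₃) ≈ -1.3
cyclohexyl–N(CH₃)₃⁺ loses NR'₃: pKₐ(R'₃NH⁺) ≈ 10.7

cyclohexyl–N₂⁺ > cyclohexyl–OTf > cyclohexyl–I > cyclohexyl–Cl > cyclohexyl–ONO₂ > cyclohexyl–N(CH₃)₃⁺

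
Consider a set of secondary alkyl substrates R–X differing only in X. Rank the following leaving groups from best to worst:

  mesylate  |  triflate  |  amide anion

Leaving-group ability tracks the stability of the departed species; conjugate-acid pKₐ is the usual yardstick (lower pKₐ → better LG).
triflate: pKₐ(CF₃SO₃H (triflic acid)) ≈ -14
mesylate: pKₐ(CH₃SO₃H (MsOH)) ≈ -1.9
amide anion: pKₐ(NH₃) ≈ 38

triflate > mesylate > amide anion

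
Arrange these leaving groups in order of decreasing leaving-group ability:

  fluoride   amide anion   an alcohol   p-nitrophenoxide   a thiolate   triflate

triflate > an alcohol > fluoride > p-nitrophenoxide > a thiolate > amide anion

Rank by basicity of the departing species: weakest base leaves most easily.
triflate: pKₐ(CF₃SO₃H (triflic acid)) ≈ -14
an alcohol: pKₐ(R'OH₂⁺) ≈ -2.4 — neutral; leaves from a protonated ether (an oxonium ion, R–O(H)R'⁺)
fluoride: pKₐ(HF) ≈ 3.2
p-nitrophenoxide: pKₐ(p-nitrophenol) ≈ 7.2
a thiolate: pKₐ(RSH (a thiol)) ≈ 10.5 — moderately basic; rarely leaves without activation
amide anion: pKₐ(NH₃) ≈ 38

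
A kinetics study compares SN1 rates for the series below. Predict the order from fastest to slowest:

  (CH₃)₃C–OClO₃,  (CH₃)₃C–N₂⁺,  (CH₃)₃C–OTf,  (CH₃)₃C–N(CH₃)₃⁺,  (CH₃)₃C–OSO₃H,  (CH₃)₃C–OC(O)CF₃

With the same alkyl group throughout, only the leaving group differentiates the rates.
A good leaving group is a weak base: the lower the pKₐ of its conjugate acid, the more readily it departs.
(CH₃)₃C–N₂⁺ loses N₂: no meaningful conjugate acid; N₂ departs as an exceptionally stable neutral molecule
(CH₃)₃C–OTf loses OTf⁻: pKₐ(CF₃SO₃H (triflic acid)) ≈ -14
(CH₃)₃C–OClO₃ loses ClO₄⁻: pKₐ(HClO₄) ≈ -10
(CH₃)₃C–OSO₃H loses HSO₄⁻: pKₐ(H₂SO₄) ≈ -3
(CH₃)₃C–OC(O)CF₃ loses CF₃COO⁻: pKₐ(CF₃COOH) ≈ 0.2
(CH₃)₃C–N(CH₃)₃⁺ loses NR'₃: pKₐ(R'₃NH⁺) ≈ 10.7

(CH₃)₃C–N₂⁺ > (CH₃)₃C–OTf > (CH₃)₃C–OClO₃ > (CH₃)₃C–OSO₃H > (CH₃)₃C–OC(O)CF₃ > (CH₃)₃C–N(CH₃)₃⁺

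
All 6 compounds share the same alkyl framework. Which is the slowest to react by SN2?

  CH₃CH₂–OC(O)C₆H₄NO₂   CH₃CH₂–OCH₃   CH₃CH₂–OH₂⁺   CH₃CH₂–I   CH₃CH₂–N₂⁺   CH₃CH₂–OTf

With the same alkyl group throughout, only the leaving group differentiates the rates.
The more stable X⁻ (or X) is on its own — i.e. the weaker a base it is — the better a leaving group it makes.
CH₃CH₂–N₂⁺ loses N₂: no meaningful conjugate acid; N₂ departs as an exceptionally stable neutral molecule
CH₃CH₂–OTf loses OTf⁻: pKₐ(CF₃SO₃H (triflic acid)) ≈ -14
CH₃CH₂–I loses I⁻: pKₐ(HI) ≈ -10
CH₃CH₂–OH₂⁺ loses H₂O: pKₐ(H₃O⁺) ≈ -1.7
CH₃CH₂–OC(O)C₆H₄NO₂ loses p-O₂N–C₆H₄–COO⁻: pKₐ(p-nitrobenzoic acid) ≈ 3.4
CH₃CH₂–OCH₃ loses CH₃O⁻: pKₐ(CH₃OH) ≈ 15.5

CH₃CH₂–OCH₃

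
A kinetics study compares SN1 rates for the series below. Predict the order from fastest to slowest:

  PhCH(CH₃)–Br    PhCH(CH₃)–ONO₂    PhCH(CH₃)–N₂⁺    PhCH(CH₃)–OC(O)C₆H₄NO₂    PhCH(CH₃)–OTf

The skeletons are identical, so relative rate is governed entirely by leaving-group ability.
A good leaving group is a weak base: the lower the pKₐ of its conjugate acid, the more readily it departs.
PhCH(CH₃)–N₂⁺ loses N₂: no meaningful conjugate acid; N₂ departs as an exceptionally stable neutral molecule
PhCH(CH₃)–OTf loses OTf⁻: pKₐ(CF₃SO₃H (triflic acid)) ≈ -14
PhCH(CH₃)–Br loses Br⁻: pKₐ(HBr) ≈ -9
PhCH(CH₃)–ONO₂ loses NO₃⁻: pKₐ(HNO₃) ≈ -1.3
PhCH(CH₃)–OC(O)C₆H₄NO₂ loses p-O₂N–C₆H₄–COO⁻: pKₐ(p-nitrobenzoic acid) ≈ 3.4

PhCH(CH₃)–N₂⁺ > PhCH(CH₃)–OTf > PhCH(CH₃)–Br > PhCH(CH₃)–ONO₂ > PhCH(CH₃)–OC(O)C₆H₄NO₂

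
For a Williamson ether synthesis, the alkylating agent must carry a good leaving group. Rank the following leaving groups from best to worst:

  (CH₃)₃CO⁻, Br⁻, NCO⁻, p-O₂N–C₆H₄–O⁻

Br⁻ > NCO⁻ > p-O₂N–C₆H₄–O⁻ > (CH₃)₃CO⁻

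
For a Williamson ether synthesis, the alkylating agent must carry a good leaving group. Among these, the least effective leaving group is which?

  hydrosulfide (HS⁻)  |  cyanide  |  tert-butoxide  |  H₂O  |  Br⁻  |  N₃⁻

Leaving-group ability tracks the stability of the departed species; conjugate-acid pKₐ is the usual yardstick (lower pKₐ → better LG).
Br⁻: pKₐ(HBr) ≈ -9
H₂O: pKₐ(H₃O⁺) ≈ -1.7
N₃⁻: pKₐ(HN₃) ≈ 4.7
hydrosulfide (HS⁻): pKₐ(H₂S) ≈ 7
cyanide: pKₐ(HCN) ≈ 9.2
tert-butoxide: pKₐ(t-BuOH) ≈ 18

tert-butoxide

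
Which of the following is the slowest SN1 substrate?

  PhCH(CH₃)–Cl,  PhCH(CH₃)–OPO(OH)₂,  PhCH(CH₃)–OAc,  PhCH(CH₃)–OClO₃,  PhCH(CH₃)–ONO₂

PhCH(CH₃)–OAc

The skeletons are identical, so relative rate is governed entirely by leaving-group ability.
A good leaving group is a weak base: the lower the pKₐ of its conjugate acid, the more readily it departs.
PhCH(CH₃)–OClO₃ loses ClO₄⁻: pKₐ(HClO₄) ≈ -10
PhCH(CH₃)–Cl loses Cl⁻: pKₐ(HCl) ≈ -7
PhCH(CH₃)–ONO₂ loses NO₃⁻: pKₐ(HNO₃) ≈ -1.3
PhCH(CH₃)–OPO(OH)₂ loses H₂PO₄⁻: pKₐ(H₃PO₄) ≈ 2.1
PhCH(CH₃)–OAc loses AcO⁻: pKₐ(CH₃COOH) ≈ 4.8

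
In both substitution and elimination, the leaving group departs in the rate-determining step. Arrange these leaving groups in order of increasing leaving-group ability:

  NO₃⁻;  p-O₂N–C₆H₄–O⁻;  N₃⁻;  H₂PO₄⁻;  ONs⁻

Rank by basicity of the departing species: weakest base leaves most easily.
ONs⁻: pKₐ(p-O₂NC₆H₄SO₃H) ≈ -3.5 — p-nitro group further stabilises the sulfonate
NO₃⁻: pKₐ(HNO₃) ≈ -1.3 — resonance-delocalised over three oxygens
H₂PO₄⁻: pKₐ(H₃PO₄) ≈ 2.1
N₃⁻: pKₐ(HN₃) ≈ 4.7
p-O₂N–C₆H₄–O⁻: pKₐ(p-nitrophenol) ≈ 7.2
Listed from poorest to best leaving group as asked.

p-O₂N–C₆H₄–O⁻ < N₃⁻ < H₂PO₄⁻ < NO₃⁻ < ONs⁻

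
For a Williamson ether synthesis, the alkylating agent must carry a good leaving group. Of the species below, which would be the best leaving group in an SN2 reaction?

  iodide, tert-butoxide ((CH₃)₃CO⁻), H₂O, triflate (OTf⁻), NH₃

Leaving-group ability tracks the stability of the departed species; conjugate-acid pKₐ is the usual yardstick (lower pKₐ → better LG).
triflate (OTf⁻): pKₐ(CF₃SO₃H (triflic acid)) ≈ -14
iodide: pKₐ(HI) ≈ -10
H₂O: pKₐ(H₃O⁺) ≈ -1.7
NH₃: pKₐ(NH₄⁺) ≈ 9.2
tert-butoxide ((CH₃)₃CO⁻): pKₐ(t-BuOH) ≈ 18

triflate (OTf⁻)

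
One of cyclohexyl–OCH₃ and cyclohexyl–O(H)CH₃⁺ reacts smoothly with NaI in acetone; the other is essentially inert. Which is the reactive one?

From cyclohexyl–OCH₃ the departing group would be CH₃O⁻ (pKₐ(CH₃OH) ≈ 15.5). Strong base; alkoxides do not leave unassisted.
From cyclohexyl–O(H)CH₃⁺ the leaving group is R'OH (pKₐ(R'OH₂⁺) ≈ -2.4). Neutral; leaves from a protonated ether (an oxonium ion, R–O(H)R'⁺).
(In practice cyclohexyl–O(H)CH₃⁺ is made from cyclohexyl–OCH₃ by protonation with concentrated HI, allowing neutral methanol, rather than methoxide, to depart.)

cyclohexyl–O(H)CH₃⁺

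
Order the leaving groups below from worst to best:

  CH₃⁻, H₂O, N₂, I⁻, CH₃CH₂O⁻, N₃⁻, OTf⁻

CH₃⁻ < CH₃CH₂O⁻ < N₃⁻ < H₂O < I⁻ < OTf⁻ < N₂

Rank by basicity of the departing species: weakest base leaves most easily.
N₂: no meaningful conjugate acid; N₂ departs as an exceptionally stable neutral molecule
OTf⁻: pKₐ(CF₃SO₃H (triflic acid)) ≈ -14
I⁻: pKₐ(HI) ≈ -10 — large, highly polarisable; very weak base
H₂O: pKₐ(H₃O⁺) ≈ -1.7 — neutral; leaves from a protonated alcohol (R–OH₂⁺)
N₃⁻: pKₐ(HN₃) ≈ 4.7 — linear, resonance-stabilised
CH₃CH₂O⁻: pKₐ(CH₃CH₂OH) ≈ 16 — strong base; alkoxides do not leave unassisted
CH₃⁻: pKₐ(CH₄) ≈ 48
Reversing gives the worst-to-best order requested.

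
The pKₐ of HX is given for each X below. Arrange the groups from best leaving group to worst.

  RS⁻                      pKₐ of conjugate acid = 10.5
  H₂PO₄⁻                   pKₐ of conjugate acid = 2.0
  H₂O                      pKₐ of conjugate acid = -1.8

Lower conjugate-acid pKₐ ⇒ weaker base ⇒ better leaving group.
Sorting by the given values: H₂O (-1.8), H₂PO₄⁻ (2.0), RS⁻ (10.5).

H₂O > H₂PO₄⁻ > RS⁻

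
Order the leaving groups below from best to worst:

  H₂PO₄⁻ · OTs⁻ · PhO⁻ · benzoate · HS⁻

OTs⁻ > H₂PO₄⁻ > benzoate > HS⁻ > PhO⁻

The more stable X⁻ (or X) is on its own — i.e. the weaker a base it is — the better a leaving group it makes.
OTs⁻: pKₐ(p-CH₃C₆H₄SO₃H (TsOH)) ≈ -2.8
H₂PO₄⁻: pKₐ(H₃PO₄) ≈ 2.1
benzoate: pKₐ(C₆H₅COOH) ≈ 4.2
HS⁻: pKₐ(H₂S) ≈ 7
PhO⁻: pKₐ(C₆H₅OH (phenol)) ≈ 10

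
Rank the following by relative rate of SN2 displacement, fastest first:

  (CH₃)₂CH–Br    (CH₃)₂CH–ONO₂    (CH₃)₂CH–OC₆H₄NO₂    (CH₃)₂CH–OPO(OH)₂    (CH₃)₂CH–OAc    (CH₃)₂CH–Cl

The skeletons are identical, so relative rate is governed entirely by leaving-group ability.
Leaving-group ability tracks the stability of the departed species; conjugate-acid pKₐ is the usual yardstick (lower pKₐ → better LG).
(CH₃)₂CH–Br loses Br⁻: pKₐ(HBr) ≈ -9
(CH₃)₂CH–Cl loses Cl⁻: pKₐ(HCl) ≈ -7
(CH₃)₂CH–ONO₂ loses NO₃⁻: pKₐ(HNO₃) ≈ -1.3
(CH₃)₂CH–OPO(OH)₂ loses H₂PO₄⁻: pKₐ(H₃PO₄) ≈ 2.1
(CH₃)₂CH–OAc loses AcO⁻: pKₐ(CH₃COOH) ≈ 4.8
(CH₃)₂CH–OC₆H₄NO₂ loses p-O₂N–C₆H₄–O⁻: pKₐ(p-nitrophenol) ≈ 7.2

(CH₃)₂CH–Br > (CH₃)₂CH–Cl > (CH₃)₂CH–ONO₂ > (CH₃)₂CH–OPO(OH)₂ > (CH₃)₂CH–OAc > (CH₃)₂CH–OC₆H₄NO₂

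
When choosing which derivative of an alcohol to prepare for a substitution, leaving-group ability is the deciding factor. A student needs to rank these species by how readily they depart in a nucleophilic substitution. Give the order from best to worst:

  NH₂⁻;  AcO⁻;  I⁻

I⁻: pKₐ(HI) ≈ -10
AcO⁻: pKₐ(CH₃COOH) ≈ 4.8
NH₂⁻: pKₐ(NH₃) ≈ 38

I⁻ > AcO⁻ > NH₂⁻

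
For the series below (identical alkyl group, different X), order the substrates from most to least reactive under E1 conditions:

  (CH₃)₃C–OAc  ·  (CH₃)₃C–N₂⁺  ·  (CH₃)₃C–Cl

Identical carbon frameworks mean the comparison reduces to leaving-group quality.
Rank by basicity of the departing species: weakest base leaves most easily.
(CH₃)₃C–N₂⁺ loses N₂: no meaningful conjugate acid; N₂ departs as an exceptionally stable neutral molecule
(CH₃)₃C–Cl loses Cl⁻: pKₐ(HCl) ≈ -7
(CH₃)₃C–OAc loses AcO⁻: pKₐ(CH₃COOH) ≈ 4.8

(CH₃)₃C–N₂⁺ > (CH₃)₃C–Cl > (CH₃)₃C–OAc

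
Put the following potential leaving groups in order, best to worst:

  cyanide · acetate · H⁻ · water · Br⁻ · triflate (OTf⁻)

triflate (OTf⁻) > Br⁻ > water > acetate > cyanide > H⁻

The more stable X⁻ (or X) is on its own — i.e. the weaker a base it is — the better a leaving group it makes.
triflate (OTf⁻): pKₐ(CF₃SO₃H (triflic acid)) ≈ -14 — charge spread over three oxygens and a CF₃ group; the premier leaving group in synthesis
Br⁻: pKₐ(HBr) ≈ -9 — weak base; good leaving group
water: pKₐ(H₃O⁺) ≈ -1.7
acetate: pKₐ(CH₃COOH) ≈ 4.8
cyanide: pKₐ(HCN) ≈ 9.2
H⁻: pKₐ(H₂) ≈ 36 — extremely strong base; leaves only in special hydride-transfer contexts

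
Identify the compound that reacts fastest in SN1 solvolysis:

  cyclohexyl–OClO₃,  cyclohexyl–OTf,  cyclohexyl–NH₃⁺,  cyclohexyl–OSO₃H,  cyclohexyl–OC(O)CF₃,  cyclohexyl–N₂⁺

Same R in every case — rank the leaving groups.
A good leaving group is a weak base: the lower the pKₐ of its conjugate acid, the more readily it departs.
cyclohexyl–N₂⁺ loses N₂: no meaningful conjugate acid; N₂ departs as an exceptionally stable neutral molecule
cyclohexyl–OTf loses OTf⁻: pKₐ(CF₃SO₃H (triflic acid)) ≈ -14
cyclohexyl–OClO₃ loses ClO₄⁻: pKₐ(HClO₄) ≈ -10
cyclohexyl–OSO₃H loses HSO₄⁻: pKₐ(H₂SO₄) ≈ -3
cyclohexyl–OC(O)CF₃ loses CF₃COO⁻: pKₐ(CF₃COOH) ≈ 0.2
cyclohexyl–NH₃⁺ loses NH₃: pKₐ(NH₄⁺) ≈ 9.2

cyclohexyl–N₂⁺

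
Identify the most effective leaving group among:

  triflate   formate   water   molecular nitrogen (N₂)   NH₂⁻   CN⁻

molecular nitrogen (N₂)

molecular nitrogen (N₂): no meaningful conjugate acid; N₂ departs as an exceptionally stable neutral molecule
triflate: pKₐ(CF₃SO₃H (triflic acid)) ≈ -14
water: pKₐ(H₃O⁺) ≈ -1.7
formate: pKₐ(HCOOH) ≈ 3.8
CN⁻: pKₐ(HCN) ≈ 9.2
NH₂⁻: pKₐ(NH₃) ≈ 38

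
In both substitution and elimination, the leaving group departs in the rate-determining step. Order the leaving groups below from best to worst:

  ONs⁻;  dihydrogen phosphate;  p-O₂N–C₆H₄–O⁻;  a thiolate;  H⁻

Rank by basicity of the departing species: weakest base leaves most easily.
ONs⁻: pKₐ(p-O₂NC₆H₄SO₃H) ≈ -3.5
dihydrogen phosphate: pKₐ(H₃PO₄) ≈ 2.1
p-O₂N–C₆H₄–O⁻: pKₐ(p-nitrophenol) ≈ 7.2
a thiolate: pKₐ(RSH (a thiol)) ≈ 10.5
H⁻: pKₐ(H₂) ≈ 36

ONs⁻ > dihydrogen phosphate > p-O₂N–C₆H₄–O⁻ > a thiolate > H⁻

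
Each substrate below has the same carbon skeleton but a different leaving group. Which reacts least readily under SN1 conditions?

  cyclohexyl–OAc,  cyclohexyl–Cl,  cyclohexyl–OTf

cyclohexyl–OAc

With the same alkyl group throughout, only the leaving group differentiates the rates.
A good leaving group is a weak base: the lower the pKₐ of its conjugate acid, the more readily it departs.
cyclohexyl–OTf loses OTf⁻: pKₐ(CF₃SO₃H (triflic acid)) ≈ -14
cyclohexyl–Cl loses Cl⁻: pKₐ(HCl) ≈ -7
cyclohexyl–OAc loses AcO⁻: pKₐ(CH₃COOH) ≈ 4.8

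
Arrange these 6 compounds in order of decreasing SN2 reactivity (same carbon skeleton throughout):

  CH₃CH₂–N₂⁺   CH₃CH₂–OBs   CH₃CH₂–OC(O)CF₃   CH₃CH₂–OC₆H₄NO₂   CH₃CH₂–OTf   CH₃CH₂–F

CH₃CH₂–N₂⁺ > CH₃CH₂–OTf > CH₃CH₂–OBs > CH₃CH₂–OC(O)CF₃ > CH₃CH₂–F > CH₃CH₂–OC₆H₄NO₂

Identical carbon frameworks mean the comparison reduces to leaving-group quality.
A good leaving group is a weak base: the lower the pKₐ of its conjugate acid, the more readily it departs.
CH₃CH₂–N₂⁺ loses N₂: no meaningful conjugate acid; N₂ departs as an exceptionally stable neutral molecule
CH₃CH₂–OTf loses OTf⁻: pKₐ(CF₃SO₃H (triflic acid)) ≈ -14
CH₃CH₂–OBs loses OBs⁻: pKₐ(p-BrC₆H₄SO₃H) ≈ -2.8
CH₃CH₂–OC(O)CF₃ loses CF₃COO⁻: pKₐ(CF₃COOH) ≈ 0.2
CH₃CH₂–F loses F⁻: pKₐ(HF) ≈ 3.2
CH₃CH₂–OC₆H₄NO₂ loses p-O₂N–C₆H₄–O⁻: pKₐ(p-nitrophenol) ≈ 7.2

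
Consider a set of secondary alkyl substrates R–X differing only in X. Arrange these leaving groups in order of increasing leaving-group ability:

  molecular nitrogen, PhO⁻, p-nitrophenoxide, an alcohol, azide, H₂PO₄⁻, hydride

hydride < PhO⁻ < p-nitrophenoxide < azide < H₂PO₄⁻ < an alcohol < molecular nitrogen

molecular nitrogen: no meaningful conjugate acid; N₂ departs as an exceptionally stable neutral molecule
an alcohol: pKₐ(R'OH₂⁺) ≈ -2.4
H₂PO₄⁻: pKₐ(H₃PO₄) ≈ 2.1
azide: pKₐ(HN₃) ≈ 4.7
p-nitrophenoxide: pKₐ(p-nitrophenol) ≈ 7.2 — nitro group delocalises the charge; the classic chromogenic LG
PhO⁻: pKₐ(C₆H₅OH (phenol)) ≈ 10
hydride: pKₐ(H₂) ≈ 36 — extremely strong base; leaves only in special hydride-transfer contexts
Listed from poorest to best leaving group as asked.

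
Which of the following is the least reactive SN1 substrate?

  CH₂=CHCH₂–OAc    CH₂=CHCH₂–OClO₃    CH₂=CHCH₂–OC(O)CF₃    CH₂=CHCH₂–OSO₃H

CH₂=CHCH₂–OAc

Identical carbon frameworks mean the comparison reduces to leaving-group quality.
Leaving-group ability tracks the stability of the departed species; conjugate-acid pKₐ is the usual yardstick (lower pKₐ → better LG).
CH₂=CHCH₂–OClO₃ loses ClO₄⁻: pKₐ(HClO₄) ≈ -10
CH₂=CHCH₂–OSO₃H loses HSO₄⁻: pKₐ(H₂SO₄) ≈ -3
CH₂=CHCH₂–OC(O)CF₃ loses CF₃COO⁻: pKₐ(CF₃COOH) ≈ 0.2
CH₂=CHCH₂–OAc loses AcO⁻: pKₐ(CH₃COOH) ≈ 4.8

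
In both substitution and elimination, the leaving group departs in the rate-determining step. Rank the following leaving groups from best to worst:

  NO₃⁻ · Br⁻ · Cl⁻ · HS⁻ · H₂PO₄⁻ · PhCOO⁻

The more stable X⁻ (or X) is on its own — i.e. the weaker a base it is — the better a leaving group it makes.
Br⁻: pKₐ(HBr) ≈ -9 — weak base; good leaving group
Cl⁻: pKₐ(HCl) ≈ -7 — moderately weak base
NO₃⁻: pKₐ(HNO₃) ≈ -1.3
H₂PO₄⁻: pKₐ(H₃PO₄) ≈ 2.1 — moderate base; biological leaving group after further activation
PhCOO⁻: pKₐ(C₆H₅COOH) ≈ 4.2 — aryl carboxylate
HS⁻: pKₐ(H₂S) ≈ 7 — larger and more polarisable than the oxygen analogue

Br⁻ > Cl⁻ > NO₃⁻ > H₂PO₄⁻ > PhCOO⁻ > HS⁻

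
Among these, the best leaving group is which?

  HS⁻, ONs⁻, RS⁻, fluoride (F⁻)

The more stable X⁻ (or X) is on its own — i.e. the weaker a base it is — the better a leaving group it makes.
ONs⁻: pKₐ(p-O₂NC₆H₄SO₃H) ≈ -3.5
fluoride (F⁻): pKₐ(HF) ≈ 3.2
HS⁻: pKₐ(H₂S) ≈ 7
RS⁻: pKₐ(RSH (a thiol)) ≈ 10.5

ONs⁻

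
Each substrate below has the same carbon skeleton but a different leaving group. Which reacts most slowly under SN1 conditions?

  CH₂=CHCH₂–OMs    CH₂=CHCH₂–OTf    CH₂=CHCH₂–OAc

The skeletons are identical, so relative rate is governed entirely by leaving-group ability.
Leaving-group ability tracks the stability of the departed species; conjugate-acid pKₐ is the usual yardstick (lower pKₐ → better LG).
CH₂=CHCH₂–OTf loses OTf⁻: pKₐ(CF₃SO₃H (triflic acid)) ≈ -14
CH₂=CHCH₂–OMs loses OMs⁻: pKₐ(CH₃SO₃H (MsOH)) ≈ -1.9
CH₂=CHCH₂–OAc loses AcO⁻: pKₐ(CH₃COOH) ≈ 4.8

CH₂=CHCH₂–OAc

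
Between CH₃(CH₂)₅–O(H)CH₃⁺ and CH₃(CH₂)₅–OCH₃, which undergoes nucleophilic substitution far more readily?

CH₃(CH₂)₅–O(H)CH₃⁺

From CH₃(CH₂)₅–OCH₃ the departing group would be CH₃O⁻ (pKₐ(CH₃OH) ≈ 15.5). Strong base; alkoxides do not leave unassisted.
From CH₃(CH₂)₅–O(H)CH₃⁺ the leaving group is R'OH (pKₐ(R'OH₂⁺) ≈ -2.4). Neutral; leaves from a protonated ether (an oxonium ion, R–O(H)R'⁺).
(In practice CH₃(CH₂)₅–O(H)CH₃⁺ is made from CH₃(CH₂)₅–OCH₃ by protonation with concentrated HI, allowing neutral methanol, rather than methoxide, to depart.)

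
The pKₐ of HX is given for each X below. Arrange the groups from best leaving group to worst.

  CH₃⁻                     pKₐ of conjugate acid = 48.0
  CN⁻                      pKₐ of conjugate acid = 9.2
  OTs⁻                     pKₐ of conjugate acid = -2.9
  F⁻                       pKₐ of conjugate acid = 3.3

OTs⁻ > F⁻ > CN⁻ > CH₃⁻

Lower conjugate-acid pKₐ ⇒ weaker base ⇒ better leaving group.
Sorting by the given values: OTs⁻ (-2.9), F⁻ (3.3), CN⁻ (9.2), CH₃⁻ (48.0).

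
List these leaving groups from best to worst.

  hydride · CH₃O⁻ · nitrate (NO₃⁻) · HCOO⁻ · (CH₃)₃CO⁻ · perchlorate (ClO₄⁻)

perchlorate (ClO₄⁻): pKₐ(HClO₄) ≈ -10
nitrate (NO₃⁻): pKₐ(HNO₃) ≈ -1.3
HCOO⁻: pKₐ(HCOOH) ≈ 3.8
CH₃O⁻: pKₐ(CH₃OH) ≈ 15.5
(CH₃)₃CO⁻: pKₐ(t-BuOH) ≈ 18
hydride: pKₐ(H₂) ≈ 36

perchlorate (ClO₄⁻) > nitrate (NO₃⁻) > HCOO⁻ > CH₃O⁻ > (CH₃)₃CO⁻ > hydride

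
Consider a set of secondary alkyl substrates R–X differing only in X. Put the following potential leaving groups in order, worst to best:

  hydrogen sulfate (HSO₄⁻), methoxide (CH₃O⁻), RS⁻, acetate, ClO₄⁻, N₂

methoxide (CH₃O⁻) < RS⁻ < acetate < hydrogen sulfate (HSO₄⁻) < ClO₄⁻ < N₂

N₂: no meaningful conjugate acid; N₂ departs as an exceptionally stable neutral molecule
ClO₄⁻: pKₐ(HClO₄) ≈ -10
hydrogen sulfate (HSO₄⁻): pKₐ(H₂SO₄) ≈ -3
acetate: pKₐ(CH₃COOH) ≈ 4.8
RS⁻: pKₐ(RSH (a thiol)) ≈ 10.5
methoxide (CH₃O⁻): pKₐ(CH₃OH) ≈ 15.5
Listed from poorest to best leaving group as asked.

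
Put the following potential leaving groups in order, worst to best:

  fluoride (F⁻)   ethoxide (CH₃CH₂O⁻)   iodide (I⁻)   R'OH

The more stable X⁻ (or X) is on its own — i.e. the weaker a base it is — the better a leaving group it makes.
iodide (I⁻): pKₐ(HI) ≈ -10 — large, highly polarisable; very weak base
R'OH: pKₐ(R'OH₂⁺) ≈ -2.4
fluoride (F⁻): pKₐ(HF) ≈ 3.2 — small and strongly basic; the poor halide leaving group
ethoxide (CH₃CH₂O⁻): pKₐ(CH₃CH₂OH) ≈ 16 — strong base; alkoxides do not leave unassisted
The question asks for worst first, so the sequence is read in increasing leaving-group ability.

ethoxide (CH₃CH₂O⁻) < fluoride (F⁻) < R'OH < iodide (I⁻)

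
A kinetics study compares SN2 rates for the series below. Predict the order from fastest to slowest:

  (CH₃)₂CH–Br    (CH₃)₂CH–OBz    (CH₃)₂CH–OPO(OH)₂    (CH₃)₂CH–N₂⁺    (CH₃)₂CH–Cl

The skeletons are identical, so relative rate is governed entirely by leaving-group ability.
A good leaving group is a weak base: the lower the pKₐ of its conjugate acid, the more readily it departs.
(CH₃)₂CH–N₂⁺ loses N₂: no meaningful conjugate acid; N₂ departs as an exceptionally stable neutral molecule
(CH₃)₂CH–Br loses Br⁻: pKₐ(HBr) ≈ -9
(CH₃)₂CH–Cl loses Cl⁻: pKₐ(HCl) ≈ -7
(CH₃)₂CH–OPO(OH)₂ loses H₂PO₄⁻: pKₐ(H₃PO₄) ≈ 2.1
(CH₃)₂CH–OBz loses PhCOO⁻: pKₐ(C₆H₅COOH) ≈ 4.2

(CH₃)₂CH–N₂⁺ > (CH₃)₂CH–Br > (CH₃)₂CH–Cl > (CH₃)₂CH–OPO(OH)₂ > (CH₃)₂CH–OBz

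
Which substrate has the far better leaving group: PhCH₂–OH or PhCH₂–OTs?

PhCH₂–OTs

From PhCH₂–OH the departing group would be OH⁻ (pKₐ(H₂O) ≈ 15.7). Strong base; essentially never leaves without prior activation.
From PhCH₂–OTs the leaving group is OTs⁻ (pKₐ(p-CH₃C₆H₄SO₃H (TsOH)) ≈ -2.8). Resonance-delocalised arenesulfonate.
(In practice PhCH₂–OTs is made from PhCH₂–OH by treatment with TsCl / pyridine, converting the hydroxyl into a tosylate.)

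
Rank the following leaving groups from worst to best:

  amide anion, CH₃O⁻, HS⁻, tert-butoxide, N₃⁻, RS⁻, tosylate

amide anion < tert-butoxide < CH₃O⁻ < RS⁻ < HS⁻ < N₃⁻ < tosylate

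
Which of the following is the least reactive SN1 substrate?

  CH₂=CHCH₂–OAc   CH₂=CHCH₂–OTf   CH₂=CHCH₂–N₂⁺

CH₂=CHCH₂–OAc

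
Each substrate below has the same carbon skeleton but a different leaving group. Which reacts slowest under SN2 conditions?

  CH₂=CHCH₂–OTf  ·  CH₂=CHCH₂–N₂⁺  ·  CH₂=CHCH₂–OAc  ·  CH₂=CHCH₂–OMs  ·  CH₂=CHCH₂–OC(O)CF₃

CH₂=CHCH₂–OAc

Identical carbon frameworks mean the comparison reduces to leaving-group quality.
A good leaving group is a weak base: the lower the pKₐ of its conjugate acid, the more readily it departs.
CH₂=CHCH₂–N₂⁺ loses N₂: no meaningful conjugate acid; N₂ departs as an exceptionally stable neutral molecule
CH₂=CHCH₂–OTf loses OTf⁻: pKₐ(CF₃SO₃H (triflic acid)) ≈ -14
CH₂=CHCH₂–OMs loses OMs⁻: pKₐ(CH₃SO₃H (MsOH)) ≈ -1.9
CH₂=CHCH₂–OC(O)CF₃ loses CF₃COO⁻: pKₐ(CF₃COOH) ≈ 0.2
CH₂=CHCH₂–OAc loses AcO⁻: pKₐ(CH₃COOH) ≈ 4.8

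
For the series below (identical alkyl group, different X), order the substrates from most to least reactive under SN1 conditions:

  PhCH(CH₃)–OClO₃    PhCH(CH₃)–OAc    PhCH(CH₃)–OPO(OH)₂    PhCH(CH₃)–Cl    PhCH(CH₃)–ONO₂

PhCH(CH₃)–OClO₃ > PhCH(CH₃)–Cl > PhCH(CH₃)–ONO₂ > PhCH(CH₃)–OPO(OH)₂ > PhCH(CH₃)–OAc

The skeletons are identical, so relative rate is governed entirely by leaving-group ability.
The more stable X⁻ (or X) is on its own — i.e. the weaker a base it is — the better a leaving group it makes.
PhCH(CH₃)–OClO₃ loses ClO₄⁻: pKₐ(HClO₄) ≈ -10
PhCH(CH₃)–Cl loses Cl⁻: pKₐ(HCl) ≈ -7
PhCH(CH₃)–ONO₂ loses NO₃⁻: pKₐ(HNO₃) ≈ -1.3
PhCH(CH₃)–OPO(OH)₂ loses H₂PO₄⁻: pKₐ(H₃PO₄) ≈ 2.1
PhCH(CH₃)–OAc loses AcO⁻: pKₐ(CH₃COOH) ≈ 4.8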